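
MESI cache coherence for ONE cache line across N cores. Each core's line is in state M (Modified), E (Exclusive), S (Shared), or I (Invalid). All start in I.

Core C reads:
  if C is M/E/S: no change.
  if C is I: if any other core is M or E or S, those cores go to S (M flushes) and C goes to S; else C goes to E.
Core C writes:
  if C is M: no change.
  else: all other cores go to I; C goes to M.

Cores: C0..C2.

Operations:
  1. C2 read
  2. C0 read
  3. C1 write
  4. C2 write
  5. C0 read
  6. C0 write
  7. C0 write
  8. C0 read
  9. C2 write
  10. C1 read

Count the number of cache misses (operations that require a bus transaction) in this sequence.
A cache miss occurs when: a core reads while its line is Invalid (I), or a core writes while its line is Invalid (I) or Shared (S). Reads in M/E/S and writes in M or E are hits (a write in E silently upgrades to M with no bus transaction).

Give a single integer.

Op 1: C2 read [C2 read from I: no other sharers -> C2=E (exclusive)] -> [I,I,E] [MISS #1: read from I]
Op 2: C0 read [C0 read from I: others=['C2=E'] -> C0=S, others downsized to S] -> [S,I,S] [MISS #2: read from I]
Op 3: C1 write [C1 write: invalidate ['C0=S', 'C2=S'] -> C1=M] -> [I,M,I] [MISS #3: write from I]
Op 4: C2 write [C2 write: invalidate ['C1=M'] -> C2=M] -> [I,I,M] [MISS #4: write from I]
Op 5: C0 read [C0 read from I: others=['C2=M'] -> C0=S, others downsized to S] -> [S,I,S] [MISS #5: read from I]
Op 6: C0 write [C0 write: invalidate ['C2=S'] -> C0=M] -> [M,I,I] [MISS #6: write from S]
Op 7: C0 write [C0 write: already M (modified), no change] -> [M,I,I] [hit: write from M]
Op 8: C0 read [C0 read: already in M, no change] -> [M,I,I] [hit: read from M]
Op 9: C2 write [C2 write: invalidate ['C0=M'] -> C2=M] -> [I,I,M] [MISS #7: write from I]
Op 10: C1 read [C1 read from I: others=['C2=M'] -> C1=S, others downsized to S] -> [I,S,S] [MISS #8: read from I]

Answer: 8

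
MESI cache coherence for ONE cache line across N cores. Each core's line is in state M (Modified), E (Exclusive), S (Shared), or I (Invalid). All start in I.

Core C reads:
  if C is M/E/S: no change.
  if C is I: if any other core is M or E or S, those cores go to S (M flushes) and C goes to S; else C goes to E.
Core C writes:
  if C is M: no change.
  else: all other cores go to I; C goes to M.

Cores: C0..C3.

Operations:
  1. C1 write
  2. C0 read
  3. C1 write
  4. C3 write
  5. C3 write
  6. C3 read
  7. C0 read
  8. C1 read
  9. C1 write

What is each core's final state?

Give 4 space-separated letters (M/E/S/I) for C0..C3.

Op 1: C1 write [C1 write: invalidate none -> C1=M] -> [I,M,I,I]
Op 2: C0 read [C0 read from I: others=['C1=M'] -> C0=S, others downsized to S] -> [S,S,I,I]
Op 3: C1 write [C1 write: invalidate ['C0=S'] -> C1=M] -> [I,M,I,I]
Op 4: C3 write [C3 write: invalidate ['C1=M'] -> C3=M] -> [I,I,I,M]
Op 5: C3 write [C3 write: already M (modified), no change] -> [I,I,I,M]
Op 6: C3 read [C3 read: already in M, no change] -> [I,I,I,M]
Op 7: C0 read [C0 read from I: others=['C3=M'] -> C0=S, others downsized to S] -> [S,I,I,S]
Op 8: C1 read [C1 read from I: others=['C0=S', 'C3=S'] -> C1=S, others downsized to S] -> [S,S,I,S]
Op 9: C1 write [C1 write: invalidate ['C0=S', 'C3=S'] -> C1=M] -> [I,M,I,I]

Answer: I M I I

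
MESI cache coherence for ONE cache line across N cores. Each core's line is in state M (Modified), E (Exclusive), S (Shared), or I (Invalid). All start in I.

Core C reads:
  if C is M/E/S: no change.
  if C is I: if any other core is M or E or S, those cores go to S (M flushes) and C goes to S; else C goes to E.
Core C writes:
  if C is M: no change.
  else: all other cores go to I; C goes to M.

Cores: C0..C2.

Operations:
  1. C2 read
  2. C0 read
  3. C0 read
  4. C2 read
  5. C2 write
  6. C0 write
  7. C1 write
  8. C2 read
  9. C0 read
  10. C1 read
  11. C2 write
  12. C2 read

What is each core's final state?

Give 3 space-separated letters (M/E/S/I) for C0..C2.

Answer: I I M

Derivation:
Op 1: C2 read [C2 read from I: no other sharers -> C2=E (exclusive)] -> [I,I,E]
Op 2: C0 read [C0 read from I: others=['C2=E'] -> C0=S, others downsized to S] -> [S,I,S]
Op 3: C0 read [C0 read: already in S, no change] -> [S,I,S]
Op 4: C2 read [C2 read: already in S, no change] -> [S,I,S]
Op 5: C2 write [C2 write: invalidate ['C0=S'] -> C2=M] -> [I,I,M]
Op 6: C0 write [C0 write: invalidate ['C2=M'] -> C0=M] -> [M,I,I]
Op 7: C1 write [C1 write: invalidate ['C0=M'] -> C1=M] -> [I,M,I]
Op 8: C2 read [C2 read from I: others=['C1=M'] -> C2=S, others downsized to S] -> [I,S,S]
Op 9: C0 read [C0 read from I: others=['C1=S', 'C2=S'] -> C0=S, others downsized to S] -> [S,S,S]
Op 10: C1 read [C1 read: already in S, no change] -> [S,S,S]
Op 11: C2 write [C2 write: invalidate ['C0=S', 'C1=S'] -> C2=M] -> [I,I,M]
Op 12: C2 read [C2 read: already in M, no change] -> [I,I,M]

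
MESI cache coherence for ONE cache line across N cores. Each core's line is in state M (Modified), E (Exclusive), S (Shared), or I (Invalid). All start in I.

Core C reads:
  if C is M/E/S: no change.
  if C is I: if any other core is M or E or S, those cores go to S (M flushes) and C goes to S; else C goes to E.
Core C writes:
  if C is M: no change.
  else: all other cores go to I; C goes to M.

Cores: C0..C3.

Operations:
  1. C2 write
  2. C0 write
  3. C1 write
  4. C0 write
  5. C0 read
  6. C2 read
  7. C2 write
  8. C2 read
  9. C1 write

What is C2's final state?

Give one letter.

Answer: I

Derivation:
Op 1: C2 write [C2 write: invalidate none -> C2=M] -> [I,I,M,I]
Op 2: C0 write [C0 write: invalidate ['C2=M'] -> C0=M] -> [M,I,I,I]
Op 3: C1 write [C1 write: invalidate ['C0=M'] -> C1=M] -> [I,M,I,I]
Op 4: C0 write [C0 write: invalidate ['C1=M'] -> C0=M] -> [M,I,I,I]
Op 5: C0 read [C0 read: already in M, no change] -> [M,I,I,I]
Op 6: C2 read [C2 read from I: others=['C0=M'] -> C2=S, others downsized to S] -> [S,I,S,I]
Op 7: C2 write [C2 write: invalidate ['C0=S'] -> C2=M] -> [I,I,M,I]
Op 8: C2 read [C2 read: already in M, no change] -> [I,I,M,I]
Op 9: C1 write [C1 write: invalidate ['C2=M'] -> C1=M] -> [I,M,I,I]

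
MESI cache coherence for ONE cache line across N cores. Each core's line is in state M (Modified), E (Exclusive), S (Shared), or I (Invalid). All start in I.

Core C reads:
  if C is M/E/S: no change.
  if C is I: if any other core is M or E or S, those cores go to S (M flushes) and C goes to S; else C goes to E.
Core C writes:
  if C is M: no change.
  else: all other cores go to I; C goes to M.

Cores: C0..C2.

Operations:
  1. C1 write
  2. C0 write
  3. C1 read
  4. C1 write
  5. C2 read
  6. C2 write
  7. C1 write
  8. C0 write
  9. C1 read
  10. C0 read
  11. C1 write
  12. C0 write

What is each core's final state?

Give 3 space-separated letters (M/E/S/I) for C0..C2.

Op 1: C1 write [C1 write: invalidate none -> C1=M] -> [I,M,I]
Op 2: C0 write [C0 write: invalidate ['C1=M'] -> C0=M] -> [M,I,I]
Op 3: C1 read [C1 read from I: others=['C0=M'] -> C1=S, others downsized to S] -> [S,S,I]
Op 4: C1 write [C1 write: invalidate ['C0=S'] -> C1=M] -> [I,M,I]
Op 5: C2 read [C2 read from I: others=['C1=M'] -> C2=S, others downsized to S] -> [I,S,S]
Op 6: C2 write [C2 write: invalidate ['C1=S'] -> C2=M] -> [I,I,M]
Op 7: C1 write [C1 write: invalidate ['C2=M'] -> C1=M] -> [I,M,I]
Op 8: C0 write [C0 write: invalidate ['C1=M'] -> C0=M] -> [M,I,I]
Op 9: C1 read [C1 read from I: others=['C0=M'] -> C1=S, others downsized to S] -> [S,S,I]
Op 10: C0 read [C0 read: already in S, no change] -> [S,S,I]
Op 11: C1 write [C1 write: invalidate ['C0=S'] -> C1=M] -> [I,M,I]
Op 12: C0 write [C0 write: invalidate ['C1=M'] -> C0=M] -> [M,I,I]

Answer: M I I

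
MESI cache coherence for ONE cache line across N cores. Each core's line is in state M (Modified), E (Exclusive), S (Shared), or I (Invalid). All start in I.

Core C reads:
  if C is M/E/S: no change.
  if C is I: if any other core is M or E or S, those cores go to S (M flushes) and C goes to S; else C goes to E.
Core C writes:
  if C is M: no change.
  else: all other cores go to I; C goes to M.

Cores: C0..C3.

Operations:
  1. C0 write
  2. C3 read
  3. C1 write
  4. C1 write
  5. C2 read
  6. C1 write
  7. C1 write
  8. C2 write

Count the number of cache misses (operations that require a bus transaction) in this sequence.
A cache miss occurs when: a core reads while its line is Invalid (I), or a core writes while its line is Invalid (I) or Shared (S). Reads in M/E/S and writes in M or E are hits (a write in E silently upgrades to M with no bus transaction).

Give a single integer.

Op 1: C0 write [C0 write: invalidate none -> C0=M] -> [M,I,I,I] [MISS #1: write from I]
Op 2: C3 read [C3 read from I: others=['C0=M'] -> C3=S, others downsized to S] -> [S,I,I,S] [MISS #2: read from I]
Op 3: C1 write [C1 write: invalidate ['C0=S', 'C3=S'] -> C1=M] -> [I,M,I,I] [MISS #3: write from I]
Op 4: C1 write [C1 write: already M (modified), no change] -> [I,M,I,I] [hit: write from M]
Op 5: C2 read [C2 read from I: others=['C1=M'] -> C2=S, others downsized to S] -> [I,S,S,I] [MISS #4: read from I]
Op 6: C1 write [C1 write: invalidate ['C2=S'] -> C1=M] -> [I,M,I,I] [MISS #5: write from S]
Op 7: C1 write [C1 write: already M (modified), no change] -> [I,M,I,I] [hit: write from M]
Op 8: C2 write [C2 write: invalidate ['C1=M'] -> C2=M] -> [I,I,M,I] [MISS #6: write from I]

Answer: 6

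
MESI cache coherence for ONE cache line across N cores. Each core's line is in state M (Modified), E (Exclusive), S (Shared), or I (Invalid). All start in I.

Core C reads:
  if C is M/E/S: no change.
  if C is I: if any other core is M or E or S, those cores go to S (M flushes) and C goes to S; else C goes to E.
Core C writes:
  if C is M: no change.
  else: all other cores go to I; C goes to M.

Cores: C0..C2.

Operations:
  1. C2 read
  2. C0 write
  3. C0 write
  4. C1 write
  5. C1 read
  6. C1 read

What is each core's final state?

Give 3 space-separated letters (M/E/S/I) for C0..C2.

Answer: I M I

Derivation:
Op 1: C2 read [C2 read from I: no other sharers -> C2=E (exclusive)] -> [I,I,E]
Op 2: C0 write [C0 write: invalidate ['C2=E'] -> C0=M] -> [M,I,I]
Op 3: C0 write [C0 write: already M (modified), no change] -> [M,I,I]
Op 4: C1 write [C1 write: invalidate ['C0=M'] -> C1=M] -> [I,M,I]
Op 5: C1 read [C1 read: already in M, no change] -> [I,M,I]
Op 6: C1 read [C1 read: already in M, no change] -> [I,M,I]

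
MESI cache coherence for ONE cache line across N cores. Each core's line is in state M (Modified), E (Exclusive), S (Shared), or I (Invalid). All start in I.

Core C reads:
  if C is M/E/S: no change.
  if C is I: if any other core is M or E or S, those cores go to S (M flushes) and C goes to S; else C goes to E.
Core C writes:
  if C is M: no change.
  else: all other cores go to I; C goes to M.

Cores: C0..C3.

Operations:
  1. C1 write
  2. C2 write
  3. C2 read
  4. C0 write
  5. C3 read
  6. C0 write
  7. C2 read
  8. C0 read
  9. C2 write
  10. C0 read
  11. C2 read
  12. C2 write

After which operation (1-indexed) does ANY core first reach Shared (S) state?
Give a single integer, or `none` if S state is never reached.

Answer: 5

Derivation:
Op 1: C1 write [C1 write: invalidate none -> C1=M] -> [I,M,I,I]
Op 2: C2 write [C2 write: invalidate ['C1=M'] -> C2=M] -> [I,I,M,I]
Op 3: C2 read [C2 read: already in M, no change] -> [I,I,M,I]
Op 4: C0 write [C0 write: invalidate ['C2=M'] -> C0=M] -> [M,I,I,I]
Op 5: C3 read [C3 read from I: others=['C0=M'] -> C3=S, others downsized to S] -> [S,I,I,S]
  -> First S state at op 5; remaining ops need not be traced.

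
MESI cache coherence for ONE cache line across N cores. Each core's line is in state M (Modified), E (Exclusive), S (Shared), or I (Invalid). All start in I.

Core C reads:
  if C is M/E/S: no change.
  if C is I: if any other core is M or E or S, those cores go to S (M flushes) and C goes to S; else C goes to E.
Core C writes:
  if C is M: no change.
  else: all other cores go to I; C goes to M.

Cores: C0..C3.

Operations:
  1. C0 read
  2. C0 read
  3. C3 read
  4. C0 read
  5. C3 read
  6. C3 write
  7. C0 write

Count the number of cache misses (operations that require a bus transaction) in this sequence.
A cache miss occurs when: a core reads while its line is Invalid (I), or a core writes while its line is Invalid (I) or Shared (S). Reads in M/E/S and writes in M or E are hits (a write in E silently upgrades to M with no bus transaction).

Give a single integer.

Op 1: C0 read [C0 read from I: no other sharers -> C0=E (exclusive)] -> [E,I,I,I] [MISS #1: read from I]
Op 2: C0 read [C0 read: already in E, no change] -> [E,I,I,I] [hit: read from E]
Op 3: C3 read [C3 read from I: others=['C0=E'] -> C3=S, others downsized to S] -> [S,I,I,S] [MISS #2: read from I]
Op 4: C0 read [C0 read: already in S, no change] -> [S,I,I,S] [hit: read from S]
Op 5: C3 read [C3 read: already in S, no change] -> [S,I,I,S] [hit: read from S]
Op 6: C3 write [C3 write: invalidate ['C0=S'] -> C3=M] -> [I,I,I,M] [MISS #3: write from S]
Op 7: C0 write [C0 write: invalidate ['C3=M'] -> C0=M] -> [M,I,I,I] [MISS #4: write from I]

Answer: 4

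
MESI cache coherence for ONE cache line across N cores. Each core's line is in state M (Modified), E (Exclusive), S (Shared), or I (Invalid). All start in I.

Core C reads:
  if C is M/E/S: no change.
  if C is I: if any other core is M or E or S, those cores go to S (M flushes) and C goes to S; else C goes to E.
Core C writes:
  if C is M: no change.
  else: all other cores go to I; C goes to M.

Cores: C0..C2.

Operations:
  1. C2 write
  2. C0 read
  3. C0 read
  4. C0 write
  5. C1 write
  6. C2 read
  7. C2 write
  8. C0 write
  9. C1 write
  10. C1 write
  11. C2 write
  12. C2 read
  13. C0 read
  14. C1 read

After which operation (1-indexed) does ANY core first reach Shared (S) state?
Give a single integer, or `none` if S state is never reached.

Op 1: C2 write [C2 write: invalidate none -> C2=M] -> [I,I,M]
Op 2: C0 read [C0 read from I: others=['C2=M'] -> C0=S, others downsized to S] -> [S,I,S]
  -> First S state at op 2; remaining ops need not be traced.

Answer: 2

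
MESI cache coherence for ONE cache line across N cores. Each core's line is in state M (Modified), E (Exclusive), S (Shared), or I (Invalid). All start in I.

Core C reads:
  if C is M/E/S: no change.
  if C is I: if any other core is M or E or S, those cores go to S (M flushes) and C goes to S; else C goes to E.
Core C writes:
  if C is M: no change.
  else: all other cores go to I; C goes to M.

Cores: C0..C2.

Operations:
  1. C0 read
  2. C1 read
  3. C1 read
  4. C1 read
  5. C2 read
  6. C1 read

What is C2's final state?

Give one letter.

Op 1: C0 read [C0 read from I: no other sharers -> C0=E (exclusive)] -> [E,I,I]
Op 2: C1 read [C1 read from I: others=['C0=E'] -> C1=S, others downsized to S] -> [S,S,I]
Op 3: C1 read [C1 read: already in S, no change] -> [S,S,I]
Op 4: C1 read [C1 read: already in S, no change] -> [S,S,I]
Op 5: C2 read [C2 read from I: others=['C0=S', 'C1=S'] -> C2=S, others downsized to S] -> [S,S,S]
Op 6: C1 read [C1 read: already in S, no change] -> [S,S,S]

Answer: S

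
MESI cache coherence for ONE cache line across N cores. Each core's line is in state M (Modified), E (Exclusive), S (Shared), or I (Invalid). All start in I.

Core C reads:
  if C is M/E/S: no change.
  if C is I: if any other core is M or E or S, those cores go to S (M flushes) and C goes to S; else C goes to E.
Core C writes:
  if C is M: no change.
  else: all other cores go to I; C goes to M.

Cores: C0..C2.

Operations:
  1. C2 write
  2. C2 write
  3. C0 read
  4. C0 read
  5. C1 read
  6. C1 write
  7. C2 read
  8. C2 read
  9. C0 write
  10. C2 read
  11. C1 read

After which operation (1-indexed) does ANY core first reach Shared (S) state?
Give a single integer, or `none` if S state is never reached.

Answer: 3

Derivation:
Op 1: C2 write [C2 write: invalidate none -> C2=M] -> [I,I,M]
Op 2: C2 write [C2 write: already M (modified), no change] -> [I,I,M]
Op 3: C0 read [C0 read from I: others=['C2=M'] -> C0=S, others downsized to S] -> [S,I,S]
  -> First S state at op 3; remaining ops need not be traced.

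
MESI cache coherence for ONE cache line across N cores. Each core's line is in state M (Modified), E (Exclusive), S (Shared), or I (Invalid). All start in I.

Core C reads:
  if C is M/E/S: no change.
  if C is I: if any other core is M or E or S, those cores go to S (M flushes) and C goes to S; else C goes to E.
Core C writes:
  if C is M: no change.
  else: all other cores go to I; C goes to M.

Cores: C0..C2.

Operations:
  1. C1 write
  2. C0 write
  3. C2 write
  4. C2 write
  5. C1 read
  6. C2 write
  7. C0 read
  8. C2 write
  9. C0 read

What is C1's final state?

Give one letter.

Answer: I

Derivation:
Op 1: C1 write [C1 write: invalidate none -> C1=M] -> [I,M,I]
Op 2: C0 write [C0 write: invalidate ['C1=M'] -> C0=M] -> [M,I,I]
Op 3: C2 write [C2 write: invalidate ['C0=M'] -> C2=M] -> [I,I,M]
Op 4: C2 write [C2 write: already M (modified), no change] -> [I,I,M]
Op 5: C1 read [C1 read from I: others=['C2=M'] -> C1=S, others downsized to S] -> [I,S,S]
Op 6: C2 write [C2 write: invalidate ['C1=S'] -> C2=M] -> [I,I,M]
Op 7: C0 read [C0 read from I: others=['C2=M'] -> C0=S, others downsized to S] -> [S,I,S]
Op 8: C2 write [C2 write: invalidate ['C0=S'] -> C2=M] -> [I,I,M]
Op 9: C0 read [C0 read from I: others=['C2=M'] -> C0=S, others downsized to S] -> [S,I,S]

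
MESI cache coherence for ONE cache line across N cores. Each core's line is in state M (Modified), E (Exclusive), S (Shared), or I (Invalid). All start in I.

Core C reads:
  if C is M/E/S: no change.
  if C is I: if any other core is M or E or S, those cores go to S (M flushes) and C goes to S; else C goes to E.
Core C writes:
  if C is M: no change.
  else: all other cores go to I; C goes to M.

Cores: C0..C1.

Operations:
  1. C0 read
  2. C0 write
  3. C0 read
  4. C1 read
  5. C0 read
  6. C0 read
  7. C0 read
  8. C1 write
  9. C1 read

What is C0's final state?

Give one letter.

Op 1: C0 read [C0 read from I: no other sharers -> C0=E (exclusive)] -> [E,I]
Op 2: C0 write [C0 write: invalidate none -> C0=M] -> [M,I]
Op 3: C0 read [C0 read: already in M, no change] -> [M,I]
Op 4: C1 read [C1 read from I: others=['C0=M'] -> C1=S, others downsized to S] -> [S,S]
Op 5: C0 read [C0 read: already in S, no change] -> [S,S]
Op 6: C0 read [C0 read: already in S, no change] -> [S,S]
Op 7: C0 read [C0 read: already in S, no change] -> [S,S]
Op 8: C1 write [C1 write: invalidate ['C0=S'] -> C1=M] -> [I,M]
Op 9: C1 read [C1 read: already in M, no change] -> [I,M]

Answer: I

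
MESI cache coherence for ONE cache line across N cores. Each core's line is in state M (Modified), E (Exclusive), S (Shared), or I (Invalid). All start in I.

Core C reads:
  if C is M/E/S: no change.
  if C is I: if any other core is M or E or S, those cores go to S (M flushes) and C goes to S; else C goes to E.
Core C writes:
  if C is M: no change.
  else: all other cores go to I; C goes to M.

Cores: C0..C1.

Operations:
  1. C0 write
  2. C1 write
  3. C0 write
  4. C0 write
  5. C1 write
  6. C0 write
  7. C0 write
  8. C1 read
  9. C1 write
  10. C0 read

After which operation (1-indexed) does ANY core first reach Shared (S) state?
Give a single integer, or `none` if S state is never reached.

Op 1: C0 write [C0 write: invalidate none -> C0=M] -> [M,I]
Op 2: C1 write [C1 write: invalidate ['C0=M'] -> C1=M] -> [I,M]
Op 3: C0 write [C0 write: invalidate ['C1=M'] -> C0=M] -> [M,I]
Op 4: C0 write [C0 write: already M (modified), no change] -> [M,I]
Op 5: C1 write [C1 write: invalidate ['C0=M'] -> C1=M] -> [I,M]
Op 6: C0 write [C0 write: invalidate ['C1=M'] -> C0=M] -> [M,I]
Op 7: C0 write [C0 write: already M (modified), no change] -> [M,I]
Op 8: C1 read [C1 read from I: others=['C0=M'] -> C1=S, others downsized to S] -> [S,S]
  -> First S state at op 8; remaining ops need not be traced.

Answer: 8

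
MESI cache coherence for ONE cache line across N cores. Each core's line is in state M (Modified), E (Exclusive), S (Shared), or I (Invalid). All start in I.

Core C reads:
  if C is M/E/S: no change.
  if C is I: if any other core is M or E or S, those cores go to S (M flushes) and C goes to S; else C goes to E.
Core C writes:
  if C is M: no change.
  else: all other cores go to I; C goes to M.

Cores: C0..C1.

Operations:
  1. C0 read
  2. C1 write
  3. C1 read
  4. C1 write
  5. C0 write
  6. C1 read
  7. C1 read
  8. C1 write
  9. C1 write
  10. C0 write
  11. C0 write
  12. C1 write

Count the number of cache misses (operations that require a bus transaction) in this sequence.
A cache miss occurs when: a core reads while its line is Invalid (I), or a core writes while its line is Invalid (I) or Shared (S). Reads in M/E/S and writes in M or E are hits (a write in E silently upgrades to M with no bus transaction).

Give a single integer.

Answer: 7

Derivation:
Op 1: C0 read [C0 read from I: no other sharers -> C0=E (exclusive)] -> [E,I] [MISS #1: read from I]
Op 2: C1 write [C1 write: invalidate ['C0=E'] -> C1=M] -> [I,M] [MISS #2: write from I]
Op 3: C1 read [C1 read: already in M, no change] -> [I,M] [hit: read from M]
Op 4: C1 write [C1 write: already M (modified), no change] -> [I,M] [hit: write from M]
Op 5: C0 write [C0 write: invalidate ['C1=M'] -> C0=M] -> [M,I] [MISS #3: write from I]
Op 6: C1 read [C1 read from I: others=['C0=M'] -> C1=S, others downsized to S] -> [S,S] [MISS #4: read from I]
Op 7: C1 read [C1 read: already in S, no change] -> [S,S] [hit: read from S]
Op 8: C1 write [C1 write: invalidate ['C0=S'] -> C1=M] -> [I,M] [MISS #5: write from S]
Op 9: C1 write [C1 write: already M (modified), no change] -> [I,M] [hit: write from M]
Op 10: C0 write [C0 write: invalidate ['C1=M'] -> C0=M] -> [M,I] [MISS #6: write from I]
Op 11: C0 write [C0 write: already M (modified), no change] -> [M,I] [hit: write from M]
Op 12: C1 write [C1 write: invalidate ['C0=M'] -> C1=M] -> [I,M] [MISS #7: write from I]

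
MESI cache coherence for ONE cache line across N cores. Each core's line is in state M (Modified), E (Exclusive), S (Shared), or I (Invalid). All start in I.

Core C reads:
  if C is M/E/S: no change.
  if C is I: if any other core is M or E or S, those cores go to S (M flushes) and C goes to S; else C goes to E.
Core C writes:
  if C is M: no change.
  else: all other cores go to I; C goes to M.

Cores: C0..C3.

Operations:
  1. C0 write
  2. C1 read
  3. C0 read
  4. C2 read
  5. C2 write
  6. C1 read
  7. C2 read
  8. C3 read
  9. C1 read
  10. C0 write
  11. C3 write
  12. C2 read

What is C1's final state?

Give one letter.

Op 1: C0 write [C0 write: invalidate none -> C0=M] -> [M,I,I,I]
Op 2: C1 read [C1 read from I: others=['C0=M'] -> C1=S, others downsized to S] -> [S,S,I,I]
Op 3: C0 read [C0 read: already in S, no change] -> [S,S,I,I]
Op 4: C2 read [C2 read from I: others=['C0=S', 'C1=S'] -> C2=S, others downsized to S] -> [S,S,S,I]
Op 5: C2 write [C2 write: invalidate ['C0=S', 'C1=S'] -> C2=M] -> [I,I,M,I]
Op 6: C1 read [C1 read from I: others=['C2=M'] -> C1=S, others downsized to S] -> [I,S,S,I]
Op 7: C2 read [C2 read: already in S, no change] -> [I,S,S,I]
Op 8: C3 read [C3 read from I: others=['C1=S', 'C2=S'] -> C3=S, others downsized to S] -> [I,S,S,S]
Op 9: C1 read [C1 read: already in S, no change] -> [I,S,S,S]
Op 10: C0 write [C0 write: invalidate ['C1=S', 'C2=S', 'C3=S'] -> C0=M] -> [M,I,I,I]
Op 11: C3 write [C3 write: invalidate ['C0=M'] -> C3=M] -> [I,I,I,M]
Op 12: C2 read [C2 read from I: others=['C3=M'] -> C2=S, others downsized to S] -> [I,I,S,S]

Answer: I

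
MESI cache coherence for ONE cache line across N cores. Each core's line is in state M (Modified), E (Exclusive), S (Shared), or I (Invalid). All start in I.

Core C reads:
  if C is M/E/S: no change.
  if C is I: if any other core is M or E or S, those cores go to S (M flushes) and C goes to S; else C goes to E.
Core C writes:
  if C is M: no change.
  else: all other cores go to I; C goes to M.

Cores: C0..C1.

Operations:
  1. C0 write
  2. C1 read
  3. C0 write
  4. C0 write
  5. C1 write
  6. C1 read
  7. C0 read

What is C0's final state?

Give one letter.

Op 1: C0 write [C0 write: invalidate none -> C0=M] -> [M,I]
Op 2: C1 read [C1 read from I: others=['C0=M'] -> C1=S, others downsized to S] -> [S,S]
Op 3: C0 write [C0 write: invalidate ['C1=S'] -> C0=M] -> [M,I]
Op 4: C0 write [C0 write: already M (modified), no change] -> [M,I]
Op 5: C1 write [C1 write: invalidate ['C0=M'] -> C1=M] -> [I,M]
Op 6: C1 read [C1 read: already in M, no change] -> [I,M]
Op 7: C0 read [C0 read from I: others=['C1=M'] -> C0=S, others downsized to S] -> [S,S]

Answer: S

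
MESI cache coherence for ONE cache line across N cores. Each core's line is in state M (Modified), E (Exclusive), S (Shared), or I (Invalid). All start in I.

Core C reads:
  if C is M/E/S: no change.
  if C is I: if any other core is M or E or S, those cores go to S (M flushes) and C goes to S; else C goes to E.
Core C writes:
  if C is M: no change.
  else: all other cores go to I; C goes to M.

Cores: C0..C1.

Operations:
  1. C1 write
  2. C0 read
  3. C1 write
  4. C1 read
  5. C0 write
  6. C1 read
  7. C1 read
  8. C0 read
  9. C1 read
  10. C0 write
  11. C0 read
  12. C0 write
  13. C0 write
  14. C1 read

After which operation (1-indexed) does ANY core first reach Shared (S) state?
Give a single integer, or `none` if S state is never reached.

Op 1: C1 write [C1 write: invalidate none -> C1=M] -> [I,M]
Op 2: C0 read [C0 read from I: others=['C1=M'] -> C0=S, others downsized to S] -> [S,S]
  -> First S state at op 2; remaining ops need not be traced.

Answer: 2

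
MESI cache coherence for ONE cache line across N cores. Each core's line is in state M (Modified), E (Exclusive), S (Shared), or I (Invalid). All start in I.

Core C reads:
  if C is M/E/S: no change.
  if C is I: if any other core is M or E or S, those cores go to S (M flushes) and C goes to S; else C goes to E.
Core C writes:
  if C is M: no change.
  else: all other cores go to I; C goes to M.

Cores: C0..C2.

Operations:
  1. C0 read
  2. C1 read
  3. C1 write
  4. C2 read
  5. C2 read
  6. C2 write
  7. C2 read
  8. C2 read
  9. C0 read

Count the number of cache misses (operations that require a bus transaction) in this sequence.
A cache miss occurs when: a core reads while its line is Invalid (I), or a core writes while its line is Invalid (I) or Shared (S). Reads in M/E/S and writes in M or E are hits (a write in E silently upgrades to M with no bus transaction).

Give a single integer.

Answer: 6

Derivation:
Op 1: C0 read [C0 read from I: no other sharers -> C0=E (exclusive)] -> [E,I,I] [MISS #1: read from I]
Op 2: C1 read [C1 read from I: others=['C0=E'] -> C1=S, others downsized to S] -> [S,S,I] [MISS #2: read from I]
Op 3: C1 write [C1 write: invalidate ['C0=S'] -> C1=M] -> [I,M,I] [MISS #3: write from S]
Op 4: C2 read [C2 read from I: others=['C1=M'] -> C2=S, others downsized to S] -> [I,S,S] [MISS #4: read from I]
Op 5: C2 read [C2 read: already in S, no change] -> [I,S,S] [hit: read from S]
Op 6: C2 write [C2 write: invalidate ['C1=S'] -> C2=M] -> [I,I,M] [MISS #5: write from S]
Op 7: C2 read [C2 read: already in M, no change] -> [I,I,M] [hit: read from M]
Op 8: C2 read [C2 read: already in M, no change] -> [I,I,M] [hit: read from M]
Op 9: C0 read [C0 read from I: others=['C2=M'] -> C0=S, others downsized to S] -> [S,I,S] [MISS #6: read from I]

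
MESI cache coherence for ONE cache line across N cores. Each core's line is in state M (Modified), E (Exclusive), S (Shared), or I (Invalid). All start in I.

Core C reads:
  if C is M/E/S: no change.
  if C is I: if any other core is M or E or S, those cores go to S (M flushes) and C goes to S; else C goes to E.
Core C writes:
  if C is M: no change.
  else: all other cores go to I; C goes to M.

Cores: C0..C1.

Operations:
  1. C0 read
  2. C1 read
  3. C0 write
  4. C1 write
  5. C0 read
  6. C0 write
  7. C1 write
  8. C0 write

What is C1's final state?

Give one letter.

Op 1: C0 read [C0 read from I: no other sharers -> C0=E (exclusive)] -> [E,I]
Op 2: C1 read [C1 read from I: others=['C0=E'] -> C1=S, others downsized to S] -> [S,S]
Op 3: C0 write [C0 write: invalidate ['C1=S'] -> C0=M] -> [M,I]
Op 4: C1 write [C1 write: invalidate ['C0=M'] -> C1=M] -> [I,M]
Op 5: C0 read [C0 read from I: others=['C1=M'] -> C0=S, others downsized to S] -> [S,S]
Op 6: C0 write [C0 write: invalidate ['C1=S'] -> C0=M] -> [M,I]
Op 7: C1 write [C1 write: invalidate ['C0=M'] -> C1=M] -> [I,M]
Op 8: C0 write [C0 write: invalidate ['C1=M'] -> C0=M] -> [M,I]

Answer: I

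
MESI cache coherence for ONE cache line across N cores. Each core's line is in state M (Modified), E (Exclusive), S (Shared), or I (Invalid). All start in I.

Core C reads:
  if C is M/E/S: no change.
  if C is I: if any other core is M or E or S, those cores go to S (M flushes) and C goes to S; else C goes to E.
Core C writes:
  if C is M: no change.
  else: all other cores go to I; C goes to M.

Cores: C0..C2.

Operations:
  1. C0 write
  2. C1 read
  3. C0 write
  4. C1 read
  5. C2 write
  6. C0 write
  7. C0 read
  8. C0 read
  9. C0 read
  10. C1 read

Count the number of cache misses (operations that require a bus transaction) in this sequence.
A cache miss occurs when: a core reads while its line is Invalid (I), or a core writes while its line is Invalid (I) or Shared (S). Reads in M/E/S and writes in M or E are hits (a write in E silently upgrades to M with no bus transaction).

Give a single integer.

Op 1: C0 write [C0 write: invalidate none -> C0=M] -> [M,I,I] [MISS #1: write from I]
Op 2: C1 read [C1 read from I: others=['C0=M'] -> C1=S, others downsized to S] -> [S,S,I] [MISS #2: read from I]
Op 3: C0 write [C0 write: invalidate ['C1=S'] -> C0=M] -> [M,I,I] [MISS #3: write from S]
Op 4: C1 read [C1 read from I: others=['C0=M'] -> C1=S, others downsized to S] -> [S,S,I] [MISS #4: read from I]
Op 5: C2 write [C2 write: invalidate ['C0=S', 'C1=S'] -> C2=M] -> [I,I,M] [MISS #5: write from I]
Op 6: C0 write [C0 write: invalidate ['C2=M'] -> C0=M] -> [M,I,I] [MISS #6: write from I]
Op 7: C0 read [C0 read: already in M, no change] -> [M,I,I] [hit: read from M]
Op 8: C0 read [C0 read: already in M, no change] -> [M,I,I] [hit: read from M]
Op 9: C0 read [C0 read: already in M, no change] -> [M,I,I] [hit: read from M]
Op 10: C1 read [C1 read from I: others=['C0=M'] -> C1=S, others downsized to S] -> [S,S,I] [MISS #7: read from I]

Answer: 7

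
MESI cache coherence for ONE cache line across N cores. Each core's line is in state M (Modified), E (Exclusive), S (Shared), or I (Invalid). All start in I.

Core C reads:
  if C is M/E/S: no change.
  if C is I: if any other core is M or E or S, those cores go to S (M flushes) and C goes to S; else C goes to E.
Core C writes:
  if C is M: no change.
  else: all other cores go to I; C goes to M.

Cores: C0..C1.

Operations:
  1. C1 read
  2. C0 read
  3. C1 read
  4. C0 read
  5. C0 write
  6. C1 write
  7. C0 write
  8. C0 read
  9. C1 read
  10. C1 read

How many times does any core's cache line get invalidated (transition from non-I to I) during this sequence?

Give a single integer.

Answer: 3

Derivation:
Op 1: C1 read [C1 read from I: no other sharers -> C1=E (exclusive)] -> [I,E] (invalidations this op: 0; running total: 0)
Op 2: C0 read [C0 read from I: others=['C1=E'] -> C0=S, others downsized to S] -> [S,S] (invalidations this op: 0; running total: 0)
Op 3: C1 read [C1 read: already in S, no change] -> [S,S] (invalidations this op: 0; running total: 0)
Op 4: C0 read [C0 read: already in S, no change] -> [S,S] (invalidations this op: 0; running total: 0)
Op 5: C0 write [C0 write: invalidate ['C1=S'] -> C0=M] -> [M,I] (invalidations this op: 1; running total: 1)
Op 6: C1 write [C1 write: invalidate ['C0=M'] -> C1=M] -> [I,M] (invalidations this op: 1; running total: 2)
Op 7: C0 write [C0 write: invalidate ['C1=M'] -> C0=M] -> [M,I] (invalidations this op: 1; running total: 3)
Op 8: C0 read [C0 read: already in M, no change] -> [M,I] (invalidations this op: 0; running total: 3)
Op 9: C1 read [C1 read from I: others=['C0=M'] -> C1=S, others downsized to S] -> [S,S] (invalidations this op: 0; running total: 3)
Op 10: C1 read [C1 read: already in S, no change] -> [S,S] (invalidations this op: 0; running total: 3)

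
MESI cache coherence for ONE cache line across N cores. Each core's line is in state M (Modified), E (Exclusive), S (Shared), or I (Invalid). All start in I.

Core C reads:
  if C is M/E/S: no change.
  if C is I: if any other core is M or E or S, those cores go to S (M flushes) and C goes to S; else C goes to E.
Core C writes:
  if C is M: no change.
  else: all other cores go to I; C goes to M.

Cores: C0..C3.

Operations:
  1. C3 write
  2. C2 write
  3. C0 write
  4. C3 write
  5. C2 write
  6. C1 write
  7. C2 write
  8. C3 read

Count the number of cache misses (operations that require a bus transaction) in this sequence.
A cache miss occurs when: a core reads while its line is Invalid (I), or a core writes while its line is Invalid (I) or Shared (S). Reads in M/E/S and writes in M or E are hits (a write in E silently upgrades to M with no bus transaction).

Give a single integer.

Op 1: C3 write [C3 write: invalidate none -> C3=M] -> [I,I,I,M] [MISS #1: write from I]
Op 2: C2 write [C2 write: invalidate ['C3=M'] -> C2=M] -> [I,I,M,I] [MISS #2: write from I]
Op 3: C0 write [C0 write: invalidate ['C2=M'] -> C0=M] -> [M,I,I,I] [MISS #3: write from I]
Op 4: C3 write [C3 write: invalidate ['C0=M'] -> C3=M] -> [I,I,I,M] [MISS #4: write from I]
Op 5: C2 write [C2 write: invalidate ['C3=M'] -> C2=M] -> [I,I,M,I] [MISS #5: write from I]
Op 6: C1 write [C1 write: invalidate ['C2=M'] -> C1=M] -> [I,M,I,I] [MISS #6: write from I]
Op 7: C2 write [C2 write: invalidate ['C1=M'] -> C2=M] -> [I,I,M,I] [MISS #7: write from I]
Op 8: C3 read [C3 read from I: others=['C2=M'] -> C3=S, others downsized to S] -> [I,I,S,S] [MISS #8: read from I]

Answer: 8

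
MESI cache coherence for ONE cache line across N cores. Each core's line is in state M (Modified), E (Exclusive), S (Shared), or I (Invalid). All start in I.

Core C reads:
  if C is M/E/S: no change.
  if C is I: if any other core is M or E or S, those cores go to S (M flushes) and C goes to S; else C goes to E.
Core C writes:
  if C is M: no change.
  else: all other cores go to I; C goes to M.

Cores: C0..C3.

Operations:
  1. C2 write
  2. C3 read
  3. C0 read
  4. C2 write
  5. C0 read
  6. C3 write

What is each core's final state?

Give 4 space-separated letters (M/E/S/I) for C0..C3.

Op 1: C2 write [C2 write: invalidate none -> C2=M] -> [I,I,M,I]
Op 2: C3 read [C3 read from I: others=['C2=M'] -> C3=S, others downsized to S] -> [I,I,S,S]
Op 3: C0 read [C0 read from I: others=['C2=S', 'C3=S'] -> C0=S, others downsized to S] -> [S,I,S,S]
Op 4: C2 write [C2 write: invalidate ['C0=S', 'C3=S'] -> C2=M] -> [I,I,M,I]
Op 5: C0 read [C0 read from I: others=['C2=M'] -> C0=S, others downsized to S] -> [S,I,S,I]
Op 6: C3 write [C3 write: invalidate ['C0=S', 'C2=S'] -> C3=M] -> [I,I,I,M]

Answer: I I I M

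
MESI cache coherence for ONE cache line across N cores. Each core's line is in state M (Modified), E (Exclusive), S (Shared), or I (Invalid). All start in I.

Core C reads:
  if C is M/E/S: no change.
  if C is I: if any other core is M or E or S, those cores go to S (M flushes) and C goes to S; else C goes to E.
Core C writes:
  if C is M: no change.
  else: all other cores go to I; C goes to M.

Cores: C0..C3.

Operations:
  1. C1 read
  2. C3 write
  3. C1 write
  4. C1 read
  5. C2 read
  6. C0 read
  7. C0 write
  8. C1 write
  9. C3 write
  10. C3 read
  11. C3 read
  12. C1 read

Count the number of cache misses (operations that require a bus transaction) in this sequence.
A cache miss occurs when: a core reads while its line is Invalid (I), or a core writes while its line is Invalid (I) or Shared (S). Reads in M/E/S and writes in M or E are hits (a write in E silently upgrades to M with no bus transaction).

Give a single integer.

Op 1: C1 read [C1 read from I: no other sharers -> C1=E (exclusive)] -> [I,E,I,I] [MISS #1: read from I]
Op 2: C3 write [C3 write: invalidate ['C1=E'] -> C3=M] -> [I,I,I,M] [MISS #2: write from I]
Op 3: C1 write [C1 write: invalidate ['C3=M'] -> C1=M] -> [I,M,I,I] [MISS #3: write from I]
Op 4: C1 read [C1 read: already in M, no change] -> [I,M,I,I] [hit: read from M]
Op 5: C2 read [C2 read from I: others=['C1=M'] -> C2=S, others downsized to S] -> [I,S,S,I] [MISS #4: read from I]
Op 6: C0 read [C0 read from I: others=['C1=S', 'C2=S'] -> C0=S, others downsized to S] -> [S,S,S,I] [MISS #5: read from I]
Op 7: C0 write [C0 write: invalidate ['C1=S', 'C2=S'] -> C0=M] -> [M,I,I,I] [MISS #6: write from S]
Op 8: C1 write [C1 write: invalidate ['C0=M'] -> C1=M] -> [I,M,I,I] [MISS #7: write from I]
Op 9: C3 write [C3 write: invalidate ['C1=M'] -> C3=M] -> [I,I,I,M] [MISS #8: write from I]
Op 10: C3 read [C3 read: already in M, no change] -> [I,I,I,M] [hit: read from M]
Op 11: C3 read [C3 read: already in M, no change] -> [I,I,I,M] [hit: read from M]
Op 12: C1 read [C1 read from I: others=['C3=M'] -> C1=S, others downsized to S] -> [I,S,I,S] [MISS #9: read from I]

Answer: 9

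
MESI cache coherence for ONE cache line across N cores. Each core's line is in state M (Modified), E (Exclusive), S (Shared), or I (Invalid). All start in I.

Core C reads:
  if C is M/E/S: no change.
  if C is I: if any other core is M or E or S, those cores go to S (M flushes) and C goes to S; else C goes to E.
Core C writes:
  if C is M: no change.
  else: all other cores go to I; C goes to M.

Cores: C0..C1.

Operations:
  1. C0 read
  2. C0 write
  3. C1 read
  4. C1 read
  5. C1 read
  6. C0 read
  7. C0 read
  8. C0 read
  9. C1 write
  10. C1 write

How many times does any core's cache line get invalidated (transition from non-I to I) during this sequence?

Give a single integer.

Answer: 1

Derivation:
Op 1: C0 read [C0 read from I: no other sharers -> C0=E (exclusive)] -> [E,I] (invalidations this op: 0; running total: 0)
Op 2: C0 write [C0 write: invalidate none -> C0=M] -> [M,I] (invalidations this op: 0; running total: 0)
Op 3: C1 read [C1 read from I: others=['C0=M'] -> C1=S, others downsized to S] -> [S,S] (invalidations this op: 0; running total: 0)
Op 4: C1 read [C1 read: already in S, no change] -> [S,S] (invalidations this op: 0; running total: 0)
Op 5: C1 read [C1 read: already in S, no change] -> [S,S] (invalidations this op: 0; running total: 0)
Op 6: C0 read [C0 read: already in S, no change] -> [S,S] (invalidations this op: 0; running total: 0)
Op 7: C0 read [C0 read: already in S, no change] -> [S,S] (invalidations this op: 0; running total: 0)
Op 8: C0 read [C0 read: already in S, no change] -> [S,S] (invalidations this op: 0; running total: 0)
Op 9: C1 write [C1 write: invalidate ['C0=S'] -> C1=M] -> [I,M] (invalidations this op: 1; running total: 1)
Op 10: C1 write [C1 write: already M (modified), no change] -> [I,M] (invalidations this op: 0; running total: 1)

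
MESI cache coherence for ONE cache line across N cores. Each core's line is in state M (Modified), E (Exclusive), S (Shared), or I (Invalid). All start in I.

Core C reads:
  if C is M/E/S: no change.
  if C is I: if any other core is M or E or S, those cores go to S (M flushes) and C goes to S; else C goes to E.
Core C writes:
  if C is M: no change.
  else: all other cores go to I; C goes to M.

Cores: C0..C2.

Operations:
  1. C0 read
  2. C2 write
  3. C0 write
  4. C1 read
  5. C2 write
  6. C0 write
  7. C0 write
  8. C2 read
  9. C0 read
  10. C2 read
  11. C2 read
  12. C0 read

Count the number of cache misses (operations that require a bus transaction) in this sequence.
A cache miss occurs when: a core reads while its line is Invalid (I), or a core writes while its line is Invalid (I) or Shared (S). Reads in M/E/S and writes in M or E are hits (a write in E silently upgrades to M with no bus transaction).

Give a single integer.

Op 1: C0 read [C0 read from I: no other sharers -> C0=E (exclusive)] -> [E,I,I] [MISS #1: read from I]
Op 2: C2 write [C2 write: invalidate ['C0=E'] -> C2=M] -> [I,I,M] [MISS #2: write from I]
Op 3: C0 write [C0 write: invalidate ['C2=M'] -> C0=M] -> [M,I,I] [MISS #3: write from I]
Op 4: C1 read [C1 read from I: others=['C0=M'] -> C1=S, others downsized to S] -> [S,S,I] [MISS #4: read from I]
Op 5: C2 write [C2 write: invalidate ['C0=S', 'C1=S'] -> C2=M] -> [I,I,M] [MISS #5: write from I]
Op 6: C0 write [C0 write: invalidate ['C2=M'] -> C0=M] -> [M,I,I] [MISS #6: write from I]
Op 7: C0 write [C0 write: already M (modified), no change] -> [M,I,I] [hit: write from M]
Op 8: C2 read [C2 read from I: others=['C0=M'] -> C2=S, others downsized to S] -> [S,I,S] [MISS #7: read from I]
Op 9: C0 read [C0 read: already in S, no change] -> [S,I,S] [hit: read from S]
Op 10: C2 read [C2 read: already in S, no change] -> [S,I,S] [hit: read from S]
Op 11: C2 read [C2 read: already in S, no change] -> [S,I,S] [hit: read from S]
Op 12: C0 read [C0 read: already in S, no change] -> [S,I,S] [hit: read from S]

Answer: 7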